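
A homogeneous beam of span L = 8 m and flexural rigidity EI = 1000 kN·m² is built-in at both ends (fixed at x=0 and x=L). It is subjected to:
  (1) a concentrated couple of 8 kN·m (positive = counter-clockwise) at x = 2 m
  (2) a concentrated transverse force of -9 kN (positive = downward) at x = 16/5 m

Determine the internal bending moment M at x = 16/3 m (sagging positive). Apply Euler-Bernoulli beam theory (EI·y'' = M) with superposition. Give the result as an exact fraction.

M(16/3) = -509/250 kN·m

Load 1 — applied couple M₀=8 kN·m at a=2 m (b=L-a=6):
  M_1 = R_Ax - M_A - M₀  [x>a] with R_A=9/8, M_A=-3/2 = (9/8)·(16/3) - (-3/2) - 8 = -1/2 kN·m
Load 2 — point force P=-9 kN at a=16/5 m (b=L-a=24/5):
  M_2 = Pa²(a+3b)(L-x)/L³ - Pa²b/L²  [x>a] = (-9)·(16/5)²·((16/5)+3·(24/5))·(8-(16/3))/8³ - (-9)·(16/5)²·(24/5)/8² = -192/125 kN·m
Superposition: M = Σ M_i = -509/250 kN·m ≈ -2.036000 kN·m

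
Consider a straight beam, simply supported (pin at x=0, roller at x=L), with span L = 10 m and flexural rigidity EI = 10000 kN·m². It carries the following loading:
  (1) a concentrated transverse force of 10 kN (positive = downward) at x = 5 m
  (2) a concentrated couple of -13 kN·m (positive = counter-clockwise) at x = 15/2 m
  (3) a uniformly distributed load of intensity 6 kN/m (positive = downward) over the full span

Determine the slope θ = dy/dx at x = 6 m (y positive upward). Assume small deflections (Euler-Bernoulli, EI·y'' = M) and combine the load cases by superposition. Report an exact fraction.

θ(6) = 21769/2400000 rad

Load 1 — point force P=10 kN at a=5 m (b=L-a=5):
  θ_1 = -Pa(2L²-6Lx+3x²+a²)/(6LEI)  [x>a] = -10·5·(2·10²-6·10·6+3·6²+5²)/(6·10·10000) = 9/4000 rad
Load 2 — applied couple M₀=-13 kN·m at a=15/2 m (b=L-a=5/2):
  θ_2 = (M₀x²/(2L)+C₁)/EI  [x≤a] with C₁=M₀(3b²-L²)/(6L)=845/48 = ((-13)·6²/(2·10)+(845/48))/10000 = -1391/2400000 rad
Load 3 — uniform load w=6 kN/m over full span:
  θ_3 = -w(L³-6Lx²+4x³)/(24EI) = -6·(10³-6·10·6²+4·6³)/(24·10000) = 37/5000 rad
Superposition: θ = Σ θ_i = 21769/2400000 rad ≈ 0.009070 rad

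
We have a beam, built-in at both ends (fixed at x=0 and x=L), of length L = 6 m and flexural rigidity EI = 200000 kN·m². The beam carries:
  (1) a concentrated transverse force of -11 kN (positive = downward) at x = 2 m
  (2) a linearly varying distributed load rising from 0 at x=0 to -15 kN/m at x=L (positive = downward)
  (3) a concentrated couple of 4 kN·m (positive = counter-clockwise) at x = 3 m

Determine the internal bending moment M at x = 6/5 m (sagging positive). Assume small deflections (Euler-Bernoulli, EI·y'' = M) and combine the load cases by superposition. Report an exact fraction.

M(6/5) = 68/25 kN·m

Load 1 — point force P=-11 kN at a=2 m (b=L-a=4):
  M_1 = Pb²(3a+b)x/L³ - Pab²/L²  [x≤a] = (-11)·4²·(3·2+4)·(6/5)/6³ - (-11)·2·4²/6² = 0 kN·m
Load 2 — triangular load w₀=-15 kN/m (0→w₀ over full span):
  M_2 = 3w₀Lx/20 - w₀L²/30 - w₀x³/(6L) = 3·(-15)·6·(6/5)/20 - (-15)·6²/30 - (-15)·(6/5)³/(6·6) = 63/25 kN·m
Load 3 — applied couple M₀=4 kN·m at a=3 m (b=L-a=3):
  M_3 = R_Ax - M_A  [x≤a] with R_A=1, M_A=1 = 1·(6/5) - 1 = 1/5 kN·m
Superposition: M = Σ M_i = 68/25 kN·m ≈ 2.720000 kN·m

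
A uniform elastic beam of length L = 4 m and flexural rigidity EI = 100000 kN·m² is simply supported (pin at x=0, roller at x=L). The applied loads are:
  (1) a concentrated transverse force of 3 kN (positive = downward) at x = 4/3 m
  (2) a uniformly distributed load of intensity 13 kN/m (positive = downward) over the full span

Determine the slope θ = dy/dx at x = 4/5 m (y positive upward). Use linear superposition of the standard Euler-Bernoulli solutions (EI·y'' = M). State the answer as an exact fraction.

θ(4/5) = -12563/42187500 rad

Load 1 — point force P=3 kN at a=4/3 m (b=L-a=8/3):
  θ_1 = -Pb(L²-b²-3x²)/(6LEI)  [x≤a] = -3·(8/3)·(4²-(8/3)²-3·(4/5)²)/(6·4·100000) = -49/2109375 rad
Load 2 — uniform load w=13 kN/m over full span:
  θ_2 = -w(L³-6Lx²+4x³)/(24EI) = -13·(4³-6·4·(4/5)²+4·(4/5)³)/(24·100000) = -429/1562500 rad
Superposition: θ = Σ θ_i = -12563/42187500 rad ≈ -0.000298 rad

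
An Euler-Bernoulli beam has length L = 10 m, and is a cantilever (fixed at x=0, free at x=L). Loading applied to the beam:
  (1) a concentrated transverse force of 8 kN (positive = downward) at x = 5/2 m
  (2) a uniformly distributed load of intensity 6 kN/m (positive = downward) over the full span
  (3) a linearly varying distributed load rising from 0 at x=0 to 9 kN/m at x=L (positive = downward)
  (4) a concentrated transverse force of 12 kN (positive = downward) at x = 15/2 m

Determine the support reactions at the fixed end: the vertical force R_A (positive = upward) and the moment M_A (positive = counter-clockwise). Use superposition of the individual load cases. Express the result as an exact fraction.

R_A = 125 kN, M_A = 710 kN·m

Load 1 — point force P=8 kN at a=5/2 m (b=L-a=15/2):
  R_A = P = 8 kN
  M_A = Pa = 8·(5/2) = 20 kN·m
Load 2 — uniform load w=6 kN/m over full span:
  R_A = wL = 6·10 = 60 kN
  M_A = wL²/2 = 6·10²/2 = 300 kN·m
Load 3 — triangular load w₀=9 kN/m (0→w₀ over full span):
  R_A = w₀L/2 = 9·10/2 = 45 kN
  M_A = w₀L²/3 = 9·10²/3 = 300 kN·m
Load 4 — point force P=12 kN at a=15/2 m (b=L-a=5/2):
  R_A = P = 12 kN
  M_A = Pa = 12·(15/2) = 90 kN·m
Superposition: R_A = 125 kN, M_A = 710 kN·m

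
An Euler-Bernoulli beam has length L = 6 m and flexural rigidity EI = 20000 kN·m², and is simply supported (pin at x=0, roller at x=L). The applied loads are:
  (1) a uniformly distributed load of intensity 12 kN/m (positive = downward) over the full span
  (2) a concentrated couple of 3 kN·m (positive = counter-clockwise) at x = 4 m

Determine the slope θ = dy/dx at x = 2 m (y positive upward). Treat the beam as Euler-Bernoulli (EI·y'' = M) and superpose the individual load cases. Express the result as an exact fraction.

Load 1 — uniform load w=12 kN/m over full span:
  θ_1 = -w(L³-6Lx²+4x³)/(24EI) = -12·(6³-6·6·2²+4·2³)/(24·20000) = -13/5000 rad
Load 2 — applied couple M₀=3 kN·m at a=4 m (b=L-a=2):
  θ_2 = (M₀x²/(2L)+C₁)/EI  [x≤a] with C₁=M₀(3b²-L²)/(6L)=-2 = (3·2²/(2·6)+(-2))/20000 = -1/20000 rad
Superposition: θ = Σ θ_i = -53/20000 rad ≈ -0.002650 rad

θ(2) = -53/20000 rad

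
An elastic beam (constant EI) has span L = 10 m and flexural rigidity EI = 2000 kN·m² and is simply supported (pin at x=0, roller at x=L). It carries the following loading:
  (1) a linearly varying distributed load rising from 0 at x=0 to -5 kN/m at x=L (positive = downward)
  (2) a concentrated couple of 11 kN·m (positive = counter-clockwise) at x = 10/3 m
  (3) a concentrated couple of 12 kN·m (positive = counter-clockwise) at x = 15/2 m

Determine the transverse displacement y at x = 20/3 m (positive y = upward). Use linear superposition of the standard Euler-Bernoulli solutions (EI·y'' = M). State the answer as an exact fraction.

y(20/3) = 8059/58320 m

Load 1 — triangular load w₀=-5 kN/m (0→w₀ over full span):
  y_1 = -w₀x(7L⁴-10L²x²+3x⁴)/(360LEI) = -(-5)·(20/3)·(7·10⁴-10·10²·(20/3)²+3·(20/3)⁴)/(360·10·2000) = 425/2916 m
Load 2 — applied couple M₀=11 kN·m at a=10/3 m (b=L-a=20/3):
  y_2 = (M₀x³/(6L)-M₀(x-a)²/2+C₁x)/EI  [x>a] with C₁=M₀(3b²-L²)/(6L)=55/9 = (11·(20/3)³/(6·10)-11·((20/3)-(10/3))²/2+(55/9)·(20/3))/2000 = 11/648 m
Load 3 — applied couple M₀=12 kN·m at a=15/2 m (b=L-a=5/2):
  y_3 = (M₀x³/(6L)+C₁x)/EI  [x≤a] with C₁=M₀(3b²-L²)/(6L)=-65/4 = (12·(20/3)³/(6·10)+(-65/4)·(20/3))/2000 = -53/2160 m
Superposition: y = Σ y_i = 8059/58320 m ≈ 0.138186 m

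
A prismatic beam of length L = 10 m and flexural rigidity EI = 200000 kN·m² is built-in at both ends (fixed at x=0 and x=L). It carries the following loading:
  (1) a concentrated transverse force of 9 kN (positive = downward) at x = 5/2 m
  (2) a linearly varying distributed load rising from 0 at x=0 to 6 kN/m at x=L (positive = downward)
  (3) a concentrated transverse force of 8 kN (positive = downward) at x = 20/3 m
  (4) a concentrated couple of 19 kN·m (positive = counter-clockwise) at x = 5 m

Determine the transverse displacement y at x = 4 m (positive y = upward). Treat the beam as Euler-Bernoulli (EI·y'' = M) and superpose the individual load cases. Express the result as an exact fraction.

Load 1 — point force P=9 kN at a=5/2 m (b=L-a=15/2):
  y_1 = -Pa²(L-x)²(3bL-(3b+a)(L-x))/(6L³EI)  [x>a] = -9·(5/2)²·(10-4)²·(3·(15/2)·10-(3·(15/2)+(5/2))·(10-4))/(6·10³·200000) = -81/640000 m
Load 2 — triangular load w₀=6 kN/m (0→w₀ over full span):
  y_2 = -w₀x²(L-x)²(x+2L)/(120LEI) = -6·4²·(10-4)²·(4+2·10)/(120·10·200000) = -27/78125 m
Load 3 — point force P=8 kN at a=20/3 m (b=L-a=10/3):
  y_3 = -Pb²x²(3aL-(3a+b)x)/(6L³EI)  [x≤a] = -8·(10/3)²·4²·(3·(20/3)·10-(3·(20/3)+(10/3))·4)/(6·10³·200000) = -32/253125 m
Load 4 — applied couple M₀=19 kN·m at a=5 m (b=L-a=5):
  y_4 = (R_Ax³/6 - M_Ax²/2)/EI  [x≤a] with R_A=57/20, M_A=19/4 = ((57/20)·4³/6 - (19/4)·4²/2)/200000 = -19/500000 m
Superposition: y = Σ y_i = -4125053/6480000000 m ≈ -0.000637 m

y(4) = -4125053/6480000000 m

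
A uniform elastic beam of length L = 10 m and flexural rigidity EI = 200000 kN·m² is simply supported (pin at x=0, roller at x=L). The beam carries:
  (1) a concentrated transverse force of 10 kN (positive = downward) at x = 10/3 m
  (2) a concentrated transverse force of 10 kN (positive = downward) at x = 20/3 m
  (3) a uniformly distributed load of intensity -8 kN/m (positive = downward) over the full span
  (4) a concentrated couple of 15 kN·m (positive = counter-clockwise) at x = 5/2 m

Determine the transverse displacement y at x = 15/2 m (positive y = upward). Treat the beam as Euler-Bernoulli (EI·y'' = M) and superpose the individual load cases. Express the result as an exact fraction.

Load 1 — point force P=10 kN at a=10/3 m (b=L-a=20/3):
  y_1 = -Pa(L-x)(2Lx-a²-x²)/(6LEI)  [x>a] = -10·(10/3)·(10-(15/2))·(2·10·(15/2)-(10/3)²-(15/2)²)/(6·10·200000) = -119/207360 m
Load 2 — point force P=10 kN at a=20/3 m (b=L-a=10/3):
  y_2 = -Pa(L-x)(2Lx-a²-x²)/(6LEI)  [x>a] = -10·(20/3)·(10-(15/2))·(2·10·(15/2)-(20/3)²-(15/2)²)/(6·10·200000) = -71/103680 m
Load 3 — uniform load w=-8 kN/m over full span:
  y_3 = -wx(L³-2Lx²+x³)/(24EI) = -(-8)·(15/2)·(10³-2·10·(15/2)²+(15/2)³)/(24·200000) = 19/5120 m
Load 4 — applied couple M₀=15 kN·m at a=5/2 m (b=L-a=15/2):
  y_4 = (M₀x³/(6L)-M₀(x-a)²/2+C₁x)/EI  [x>a] with C₁=M₀(3b²-L²)/(6L)=275/16 = (15·(15/2)³/(6·10)-15·((15/2)-(5/2))²/2+(275/16)·(15/2))/200000 = 3/12800 m
Superposition: y = Σ y_i = 619/230400 m ≈ 0.002687 m

y(15/2) = 619/230400 m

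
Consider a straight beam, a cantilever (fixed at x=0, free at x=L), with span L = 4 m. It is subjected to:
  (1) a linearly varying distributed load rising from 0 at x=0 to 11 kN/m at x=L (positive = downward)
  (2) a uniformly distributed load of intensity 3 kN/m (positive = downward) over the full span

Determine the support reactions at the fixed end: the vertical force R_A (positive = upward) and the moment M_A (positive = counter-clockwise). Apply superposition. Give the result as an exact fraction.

Load 1 — triangular load w₀=11 kN/m (0→w₀ over full span):
  R_A = w₀L/2 = 11·4/2 = 22 kN
  M_A = w₀L²/3 = 11·4²/3 = 176/3 kN·m
Load 2 — uniform load w=3 kN/m over full span:
  R_A = wL = 3·4 = 12 kN
  M_A = wL²/2 = 3·4²/2 = 24 kN·m
Superposition: R_A = 34 kN, M_A = 248/3 kN·m

R_A = 34 kN, M_A = 248/3 kN·m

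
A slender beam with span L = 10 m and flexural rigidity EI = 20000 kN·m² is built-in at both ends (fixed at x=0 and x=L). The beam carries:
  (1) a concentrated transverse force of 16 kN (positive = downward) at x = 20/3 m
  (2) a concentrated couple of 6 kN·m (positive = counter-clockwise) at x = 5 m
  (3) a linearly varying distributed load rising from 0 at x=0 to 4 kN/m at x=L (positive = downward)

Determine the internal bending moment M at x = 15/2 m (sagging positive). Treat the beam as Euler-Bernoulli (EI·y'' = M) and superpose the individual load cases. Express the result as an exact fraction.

Load 1 — point force P=16 kN at a=20/3 m (b=L-a=10/3):
  M_1 = Pa²(a+3b)(L-x)/L³ - Pa²b/L²  [x>a] = 16·(20/3)²·((20/3)+3·(10/3))·(10-(15/2))/10³ - 16·(20/3)²·(10/3)/10² = 160/27 kN·m
Load 2 — applied couple M₀=6 kN·m at a=5 m (b=L-a=5):
  M_2 = R_Ax - M_A - M₀  [x>a] with R_A=9/10, M_A=3/2 = (9/10)·(15/2) - (3/2) - 6 = -3/4 kN·m
Load 3 — triangular load w₀=4 kN/m (0→w₀ over full span):
  M_3 = 3w₀Lx/20 - w₀L²/30 - w₀x³/(6L) = 3·4·10·(15/2)/20 - 4·10²/30 - 4·(15/2)³/(6·10) = 85/24 kN·m
Superposition: M = Σ M_i = 1883/216 kN·m ≈ 8.717593 kN·m

M(15/2) = 1883/216 kN·m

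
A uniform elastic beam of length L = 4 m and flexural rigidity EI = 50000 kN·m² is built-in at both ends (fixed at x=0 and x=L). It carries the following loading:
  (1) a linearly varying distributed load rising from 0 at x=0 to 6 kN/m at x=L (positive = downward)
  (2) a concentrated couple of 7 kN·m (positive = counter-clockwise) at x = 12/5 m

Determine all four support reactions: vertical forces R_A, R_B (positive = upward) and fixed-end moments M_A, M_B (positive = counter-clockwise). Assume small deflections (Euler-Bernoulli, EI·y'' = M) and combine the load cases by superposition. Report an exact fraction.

R_A = 153/25 kN, M_A = 136/25 kN·m, R_B = 147/25 kN, M_B = -99/25 kN·m

Load 1 — triangular load w₀=6 kN/m (0→w₀ over full span):
  R_A = 3w₀L/20 = 3·6·4/20 = 18/5 kN
  M_A = w₀L²/30 = 6·4²/30 = 16/5 kN·m
  R_B = 7w₀L/20 = 7·6·4/20 = 42/5 kN
  M_B = -w₀L²/20 = -6·4²/20 = -24/5 kN·m
Load 2 — applied couple M₀=7 kN·m at a=12/5 m (b=L-a=8/5):
  R_A = 6M₀ab/L³ = 6·7·(12/5)·(8/5)/4³ = 63/25 kN
  M_A = M₀b(2a-b)/L² = 7·(8/5)·(2·(12/5)-(8/5))/4² = 56/25 kN·m
  R_B = -6M₀ab/L³ = -6·7·(12/5)·(8/5)/4³ = -63/25 kN
  M_B = M₀a(2b-a)/L² = 7·(12/5)·(2·(8/5)-(12/5))/4² = 21/25 kN·m
Superposition: R_A = 153/25 kN, M_A = 136/25 kN·m, R_B = 147/25 kN, M_B = -99/25 kN·m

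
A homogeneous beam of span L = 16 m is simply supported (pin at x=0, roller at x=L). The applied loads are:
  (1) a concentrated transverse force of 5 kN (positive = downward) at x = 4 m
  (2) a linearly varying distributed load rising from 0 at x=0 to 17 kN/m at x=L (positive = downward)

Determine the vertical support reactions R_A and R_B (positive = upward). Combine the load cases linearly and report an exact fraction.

Load 1 — point force P=5 kN at a=4 m (b=L-a=12):
  R_A = Pb/L = 5·12/16 = 15/4 kN
  R_B = Pa/L = 5·4/16 = 5/4 kN
Load 2 — triangular load w₀=17 kN/m (0→w₀ over full span):
  R_A = w₀L/6 = 17·16/6 = 136/3 kN
  R_B = w₀L/3 = 17·16/3 = 272/3 kN
Superposition: R_A = 589/12 kN, R_B = 1103/12 kN

R_A = 589/12 kN, R_B = 1103/12 kN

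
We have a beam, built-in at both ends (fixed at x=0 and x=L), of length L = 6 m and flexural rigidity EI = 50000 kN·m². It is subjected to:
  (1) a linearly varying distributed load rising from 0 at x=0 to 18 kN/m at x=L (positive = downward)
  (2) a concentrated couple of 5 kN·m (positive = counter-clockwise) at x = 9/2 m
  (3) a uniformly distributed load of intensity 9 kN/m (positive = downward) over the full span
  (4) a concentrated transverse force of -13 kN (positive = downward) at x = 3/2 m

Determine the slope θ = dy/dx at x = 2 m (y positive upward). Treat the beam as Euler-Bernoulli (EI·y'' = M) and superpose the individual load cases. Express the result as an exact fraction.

Load 1 — triangular load w₀=18 kN/m (0→w₀ over full span):
  θ_1 = -w₀(2x(L-x)(L-2x)(x+2L)+x²(L-x)²)/(120LEI) = -18·(2·2·(6-2)·(6-2·2)·(2+2·6)+2²·(6-2)²)/(120·6·50000) = -4/15625 rad
Load 2 — applied couple M₀=5 kN·m at a=9/2 m (b=L-a=3/2):
  θ_2 = (R_Ax²/2 - M_Ax)/EI  [x≤a] with R_A=15/16, M_A=25/16 = ((15/16)·2²/2 - (25/16)·2)/50000 = -1/40000 rad
Load 3 — uniform load w=9 kN/m over full span:
  θ_3 = -wx(L-x)(L-2x)/(12EI) = -9·2·(6-2)·(6-2·2)/(12·50000) = -3/12500 rad
Load 4 — point force P=-13 kN at a=3/2 m (b=L-a=9/2):
  θ_4 = Pa²(L-x)(2bL-(3b+a)(L-x))/(2L³EI)  [x>a] = (-13)·(3/2)²·(6-2)·(2·(9/2)·6-(3·(9/2)+(3/2))·(6-2))/(2·6³·50000) = 13/400000 rad
Superposition: θ = Σ θ_i = -977/2000000 rad ≈ -0.000489 rad

θ(2) = -977/2000000 rad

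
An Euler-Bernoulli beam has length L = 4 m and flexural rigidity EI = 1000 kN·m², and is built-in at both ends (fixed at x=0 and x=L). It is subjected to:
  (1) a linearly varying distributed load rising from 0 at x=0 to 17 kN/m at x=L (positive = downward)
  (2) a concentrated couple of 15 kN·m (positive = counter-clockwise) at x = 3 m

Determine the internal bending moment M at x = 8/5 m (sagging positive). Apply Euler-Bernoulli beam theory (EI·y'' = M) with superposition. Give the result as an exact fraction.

M(8/5) = 12829/2000 kN·m

Load 1 — triangular load w₀=17 kN/m (0→w₀ over full span):
  M_1 = 3w₀Lx/20 - w₀L²/30 - w₀x³/(6L) = 3·17·4·(8/5)/20 - 17·4²/30 - 17·(8/5)³/(6·4) = 544/125 kN·m
Load 2 — applied couple M₀=15 kN·m at a=3 m (b=L-a=1):
  M_2 = R_Ax - M_A  [x≤a] with R_A=135/32, M_A=75/16 = (135/32)·(8/5) - (75/16) = 33/16 kN·m
Superposition: M = Σ M_i = 12829/2000 kN·m ≈ 6.414500 kN·m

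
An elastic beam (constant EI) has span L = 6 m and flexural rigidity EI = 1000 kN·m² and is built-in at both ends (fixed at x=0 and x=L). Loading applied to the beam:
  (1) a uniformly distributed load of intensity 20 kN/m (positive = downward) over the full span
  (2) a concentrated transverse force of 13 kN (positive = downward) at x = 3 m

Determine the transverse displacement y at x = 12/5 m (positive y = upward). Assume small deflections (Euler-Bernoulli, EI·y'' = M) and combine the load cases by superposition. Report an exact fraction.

Load 1 — uniform load w=20 kN/m over full span:
  y_1 = -wx²(L-x)²/(24EI) = -20·(12/5)²·(6-(12/5))²/(24·1000) = -972/15625 m
Load 2 — point force P=13 kN at a=3 m (b=L-a=3):
  y_2 = -Pb²x²(3aL-(3a+b)x)/(6L³EI)  [x≤a] = -13·3²·(12/5)²·(3·3·6-(3·3+3)·(12/5))/(6·6³·1000) = -819/62500 m
Superposition: y = Σ y_i = -4707/62500 m ≈ -0.075312 m

y(12/5) = -4707/62500 m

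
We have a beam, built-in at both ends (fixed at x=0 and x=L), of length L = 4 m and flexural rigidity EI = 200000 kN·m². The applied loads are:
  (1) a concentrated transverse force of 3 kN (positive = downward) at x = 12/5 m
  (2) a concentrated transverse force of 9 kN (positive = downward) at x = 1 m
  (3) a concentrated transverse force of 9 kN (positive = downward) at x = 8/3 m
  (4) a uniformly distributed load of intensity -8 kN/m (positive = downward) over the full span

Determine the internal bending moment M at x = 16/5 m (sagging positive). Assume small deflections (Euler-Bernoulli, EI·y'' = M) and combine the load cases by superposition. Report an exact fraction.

M(16/5) = -9259/30000 kN·m

Load 1 — point force P=3 kN at a=12/5 m (b=L-a=8/5):
  M_1 = Pa²(a+3b)(L-x)/L³ - Pa²b/L²  [x>a] = 3·(12/5)²·((12/5)+3·(8/5))·(4-(16/5))/4³ - 3·(12/5)²·(8/5)/4² = -108/625 kN·m
Load 2 — point force P=9 kN at a=1 m (b=L-a=3):
  M_2 = Pa²(a+3b)(L-x)/L³ - Pa²b/L²  [x>a] = 9·1²·(1+3·3)·(4-(16/5))/4³ - 9·1²·3/4² = -9/16 kN·m
Load 3 — point force P=9 kN at a=8/3 m (b=L-a=4/3):
  M_3 = Pa²(a+3b)(L-x)/L³ - Pa²b/L²  [x>a] = 9·(8/3)²·((8/3)+3·(4/3))·(4-(16/5))/4³ - 9·(8/3)²·(4/3)/4² = 0 kN·m
Load 4 — uniform load w=-8 kN/m over full span:
  M_4 = wLx/2 - wL²/12 - wx²/2 = (-8)·4·(16/5)/2 - (-8)·4²/12 - (-8)·(16/5)²/2 = 32/75 kN·m
Superposition: M = Σ M_i = -9259/30000 kN·m ≈ -0.308633 kN·m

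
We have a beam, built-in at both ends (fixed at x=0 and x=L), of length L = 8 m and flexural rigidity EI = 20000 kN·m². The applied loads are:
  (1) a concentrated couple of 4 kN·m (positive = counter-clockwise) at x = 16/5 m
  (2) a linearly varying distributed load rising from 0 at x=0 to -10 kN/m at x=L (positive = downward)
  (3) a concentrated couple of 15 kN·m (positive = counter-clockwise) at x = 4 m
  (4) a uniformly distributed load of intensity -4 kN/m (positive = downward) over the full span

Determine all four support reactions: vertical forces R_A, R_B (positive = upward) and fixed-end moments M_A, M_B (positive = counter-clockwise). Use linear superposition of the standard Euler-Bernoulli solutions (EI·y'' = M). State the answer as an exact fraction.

R_A = -9787/400 kN, M_A = -11531/300 kN·m, R_B = -19013/400 kN, M_B = 17509/300 kN·m

Load 1 — applied couple M₀=4 kN·m at a=16/5 m (b=L-a=24/5):
  R_A = 6M₀ab/L³ = 6·4·(16/5)·(24/5)/8³ = 18/25 kN
  M_A = M₀b(2a-b)/L² = 4·(24/5)·(2·(16/5)-(24/5))/8² = 12/25 kN·m
  R_B = -6M₀ab/L³ = -6·4·(16/5)·(24/5)/8³ = -18/25 kN
  M_B = M₀a(2b-a)/L² = 4·(16/5)·(2·(24/5)-(16/5))/8² = 32/25 kN·m
Load 2 — triangular load w₀=-10 kN/m (0→w₀ over full span):
  R_A = 3w₀L/20 = 3·(-10)·8/20 = -12 kN
  M_A = w₀L²/30 = (-10)·8²/30 = -64/3 kN·m
  R_B = 7w₀L/20 = 7·(-10)·8/20 = -28 kN
  M_B = -w₀L²/20 = -(-10)·8²/20 = 32 kN·m
Load 3 — applied couple M₀=15 kN·m at a=4 m (b=L-a=4):
  R_A = 6M₀ab/L³ = 6·15·4·4/8³ = 45/16 kN
  M_A = M₀b(2a-b)/L² = 15·4·(2·4-4)/8² = 15/4 kN·m
  R_B = -6M₀ab/L³ = -6·15·4·4/8³ = -45/16 kN
  M_B = M₀a(2b-a)/L² = 15·4·(2·4-4)/8² = 15/4 kN·m
Load 4 — uniform load w=-4 kN/m over full span:
  R_A = wL/2 = (-4)·8/2 = -16 kN
  M_A = wL²/12 = (-4)·8²/12 = -64/3 kN·m
  R_B = wL/2 = (-4)·8/2 = -16 kN
  M_B = -wL²/12 = -(-4)·8²/12 = 64/3 kN·m
Superposition: R_A = -9787/400 kN, M_A = -11531/300 kN·m, R_B = -19013/400 kN, M_B = 17509/300 kN·m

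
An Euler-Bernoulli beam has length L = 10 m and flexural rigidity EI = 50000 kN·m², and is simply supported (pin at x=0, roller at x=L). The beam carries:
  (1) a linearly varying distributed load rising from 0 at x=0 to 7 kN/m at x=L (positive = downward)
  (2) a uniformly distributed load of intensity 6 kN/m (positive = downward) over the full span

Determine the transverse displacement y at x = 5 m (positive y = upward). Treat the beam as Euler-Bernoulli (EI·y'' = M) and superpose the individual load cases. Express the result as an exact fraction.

y(5) = -19/768 m

Load 1 — triangular load w₀=7 kN/m (0→w₀ over full span):
  y_1 = -w₀x(7L⁴-10L²x²+3x⁴)/(360LEI) = -7·5·(7·10⁴-10·10²·5²+3·5⁴)/(360·10·50000) = -7/768 m
Load 2 — uniform load w=6 kN/m over full span:
  y_2 = -wx(L³-2Lx²+x³)/(24EI) = -6·5·(10³-2·10·5²+5³)/(24·50000) = -1/64 m
Superposition: y = Σ y_i = -19/768 m ≈ -0.024740 m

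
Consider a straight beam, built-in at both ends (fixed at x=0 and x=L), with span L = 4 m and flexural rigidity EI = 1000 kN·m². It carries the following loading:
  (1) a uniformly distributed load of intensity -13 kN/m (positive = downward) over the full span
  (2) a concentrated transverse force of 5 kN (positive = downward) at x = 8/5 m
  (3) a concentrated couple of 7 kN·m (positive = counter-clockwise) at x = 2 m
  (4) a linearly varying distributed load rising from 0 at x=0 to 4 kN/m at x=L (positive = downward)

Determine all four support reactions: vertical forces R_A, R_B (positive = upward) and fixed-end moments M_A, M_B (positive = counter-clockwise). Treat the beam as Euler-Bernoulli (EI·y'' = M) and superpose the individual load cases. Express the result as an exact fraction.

Load 1 — uniform load w=-13 kN/m over full span:
  R_A = wL/2 = (-13)·4/2 = -26 kN
  M_A = wL²/12 = (-13)·4²/12 = -52/3 kN·m
  R_B = wL/2 = (-13)·4/2 = -26 kN
  M_B = -wL²/12 = -(-13)·4²/12 = 52/3 kN·m
Load 2 — point force P=5 kN at a=8/5 m (b=L-a=12/5):
  R_A = Pb²(3a+b)/L³ = 5·(12/5)²·(3·(8/5)+(12/5))/4³ = 81/25 kN
  M_A = Pab²/L² = 5·(8/5)·(12/5)²/4² = 72/25 kN·m
  R_B = Pa²(a+3b)/L³ = 5·(8/5)²·((8/5)+3·(12/5))/4³ = 44/25 kN
  M_B = -Pa²b/L² = -5·(8/5)²·(12/5)/4² = -48/25 kN·m
Load 3 — applied couple M₀=7 kN·m at a=2 m (b=L-a=2):
  R_A = 6M₀ab/L³ = 6·7·2·2/4³ = 21/8 kN
  M_A = M₀b(2a-b)/L² = 7·2·(2·2-2)/4² = 7/4 kN·m
  R_B = -6M₀ab/L³ = -6·7·2·2/4³ = -21/8 kN
  M_B = M₀a(2b-a)/L² = 7·2·(2·2-2)/4² = 7/4 kN·m
Load 4 — triangular load w₀=4 kN/m (0→w₀ over full span):
  R_A = 3w₀L/20 = 3·4·4/20 = 12/5 kN
  M_A = w₀L²/30 = 4·4²/30 = 32/15 kN·m
  R_B = 7w₀L/20 = 7·4·4/20 = 28/5 kN
  M_B = -w₀L²/20 = -4·4²/20 = -16/5 kN·m
Superposition: R_A = -3547/200 kN, M_A = -1057/100 kN·m, R_B = -4253/200 kN, M_B = 4189/300 kN·m

R_A = -3547/200 kN, M_A = -1057/100 kN·m, R_B = -4253/200 kN, M_B = 4189/300 kN·m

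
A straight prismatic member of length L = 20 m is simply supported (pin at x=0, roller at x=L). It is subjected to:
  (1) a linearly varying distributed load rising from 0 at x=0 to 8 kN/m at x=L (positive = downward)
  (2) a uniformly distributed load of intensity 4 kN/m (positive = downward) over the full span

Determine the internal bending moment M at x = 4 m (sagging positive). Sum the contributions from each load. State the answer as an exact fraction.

Load 1 — triangular load w₀=8 kN/m (0→w₀ over full span):
  M_1 = w₀Lx/6 - w₀x³/(6L) = 8·20·4/6 - 8·4³/(6·20) = 512/5 kN·m
Load 2 — uniform load w=4 kN/m over full span:
  M_2 = wx(L-x)/2 = 4·4·(20-4)/2 = 128 kN·m
Superposition: M = Σ M_i = 1152/5 kN·m ≈ 230.400000 kN·m

M(4) = 1152/5 kN·m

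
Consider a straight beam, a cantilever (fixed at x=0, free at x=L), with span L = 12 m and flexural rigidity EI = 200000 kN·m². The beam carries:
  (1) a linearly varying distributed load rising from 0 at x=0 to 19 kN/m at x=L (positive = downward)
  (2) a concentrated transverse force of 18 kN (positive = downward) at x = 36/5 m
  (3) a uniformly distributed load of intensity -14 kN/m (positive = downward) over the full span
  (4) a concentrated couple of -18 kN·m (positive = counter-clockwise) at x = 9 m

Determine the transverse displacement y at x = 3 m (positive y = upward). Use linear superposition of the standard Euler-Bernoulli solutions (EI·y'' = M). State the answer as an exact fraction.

Load 1 — triangular load w₀=19 kN/m (0→w₀ over full span):
  y_1 = (w₀Lx³/12-w₀L²x²/6-w₀x⁵/(120L))/EI = (19·12·3³/12-19·12²·3²/6-19·3⁵/(120·12))/200000 = -575073/32000000 m
Load 2 — point force P=18 kN at a=36/5 m (b=L-a=24/5):
  y_2 = -Px²(3a-x)/(6EI)  [x≤a] = -18·3²·(3·(36/5)-3)/(6·200000) = -2511/1000000 m
Load 3 — uniform load w=-14 kN/m over full span:
  y_3 = -wx²(x²-4Lx+6L²)/(24EI) = -(-14)·3²·(3²-4·12·3+6·12²)/(24·200000) = 15309/800000 m
Load 4 — applied couple M₀=-18 kN·m at a=9 m (b=L-a=3):
  y_4 = M₀x²/(2EI)  [x≤a] = (-18)·3²/(2·200000) = -81/200000 m
Superposition: y = Σ y_i = -2241/1280000 m ≈ -0.001751 m

y(3) = -2241/1280000 m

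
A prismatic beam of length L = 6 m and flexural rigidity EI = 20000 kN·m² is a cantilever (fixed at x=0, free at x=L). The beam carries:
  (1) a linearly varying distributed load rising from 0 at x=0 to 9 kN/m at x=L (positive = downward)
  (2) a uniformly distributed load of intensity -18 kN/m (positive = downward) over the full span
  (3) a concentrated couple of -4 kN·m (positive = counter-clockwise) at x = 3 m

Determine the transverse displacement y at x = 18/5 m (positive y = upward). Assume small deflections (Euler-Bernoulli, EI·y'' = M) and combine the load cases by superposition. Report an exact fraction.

Load 1 — triangular load w₀=9 kN/m (0→w₀ over full span):
  y_1 = (w₀Lx³/12-w₀L²x²/6-w₀x⁵/(120L))/EI = (9·6·(18/5)³/12-9·6²·(18/5)²/6-9·(18/5)⁵/(120·6))/20000 = -3886299/156250000 m
Load 2 — uniform load w=-18 kN/m over full span:
  y_2 = -wx²(x²-4Lx+6L²)/(24EI) = -(-18)·(18/5)²·((18/5)²-4·6·(18/5)+6·6²)/(24·20000) = 216513/3125000 m
Load 3 — applied couple M₀=-4 kN·m at a=3 m (b=L-a=3):
  y_3 = M₀a(2x-a)/(2EI)  [x>a] = (-4)·3·(2·(18/5)-3)/(2·20000) = -63/50000 m
Superposition: y = Σ y_i = 1685619/39062500 m ≈ 0.043152 m

y(18/5) = 1685619/39062500 m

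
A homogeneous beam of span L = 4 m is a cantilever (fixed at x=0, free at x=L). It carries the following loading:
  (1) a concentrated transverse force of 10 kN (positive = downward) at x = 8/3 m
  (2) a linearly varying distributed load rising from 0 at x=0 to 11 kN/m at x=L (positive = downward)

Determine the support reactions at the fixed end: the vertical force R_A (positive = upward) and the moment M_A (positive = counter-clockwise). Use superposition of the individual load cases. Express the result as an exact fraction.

Load 1 — point force P=10 kN at a=8/3 m (b=L-a=4/3):
  R_A = P = 10 kN
  M_A = Pa = 10·(8/3) = 80/3 kN·m
Load 2 — triangular load w₀=11 kN/m (0→w₀ over full span):
  R_A = w₀L/2 = 11·4/2 = 22 kN
  M_A = w₀L²/3 = 11·4²/3 = 176/3 kN·m
Superposition: R_A = 32 kN, M_A = 256/3 kN·m

R_A = 32 kN, M_A = 256/3 kN·m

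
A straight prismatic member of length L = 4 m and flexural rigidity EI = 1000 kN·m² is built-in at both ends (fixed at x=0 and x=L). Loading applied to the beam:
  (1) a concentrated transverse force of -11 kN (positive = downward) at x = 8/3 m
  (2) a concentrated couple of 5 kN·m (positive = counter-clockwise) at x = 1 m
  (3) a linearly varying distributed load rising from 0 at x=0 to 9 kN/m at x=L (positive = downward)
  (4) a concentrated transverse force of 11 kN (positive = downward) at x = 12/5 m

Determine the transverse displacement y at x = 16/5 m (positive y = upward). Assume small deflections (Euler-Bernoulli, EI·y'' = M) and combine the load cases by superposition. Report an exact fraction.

y(16/5) = -518857/506250000 m

Load 1 — point force P=-11 kN at a=8/3 m (b=L-a=4/3):
  y_1 = -Pa²(L-x)²(3bL-(3b+a)(L-x))/(6L³EI)  [x>a] = -(-11)·(8/3)²·(4-(16/5))²·(3·(4/3)·4-(3·(4/3)+(8/3))·(4-(16/5)))/(6·4³·1000) = 352/253125 m
Load 2 — applied couple M₀=5 kN·m at a=1 m (b=L-a=3):
  y_2 = (R_Ax³/6 - M_Ax²/2 - M₀(x-a)²/2)/EI  [x>a] with R_A=45/32, M_A=-15/16 = ((45/32)·(16/5)³/6 - (-15/16)·(16/5)²/2 - 5·((16/5)-1)²/2)/1000 = 19/50000 m
Load 3 — triangular load w₀=9 kN/m (0→w₀ over full span):
  y_3 = -w₀x²(L-x)²(x+2L)/(120LEI) = -9·(16/5)²·(4-(16/5))²·((16/5)+2·4)/(120·4·1000) = -2688/1953125 m
Load 4 — point force P=11 kN at a=12/5 m (b=L-a=8/5):
  y_4 = -Pa²(L-x)²(3bL-(3b+a)(L-x))/(6L³EI)  [x>a] = -11·(12/5)²·(4-(16/5))²·(3·(8/5)·4-(3·(8/5)+(12/5))·(4-(16/5)))/(6·4³·1000) = -2772/1953125 m
Superposition: y = Σ y_i = -518857/506250000 m ≈ -0.001025 m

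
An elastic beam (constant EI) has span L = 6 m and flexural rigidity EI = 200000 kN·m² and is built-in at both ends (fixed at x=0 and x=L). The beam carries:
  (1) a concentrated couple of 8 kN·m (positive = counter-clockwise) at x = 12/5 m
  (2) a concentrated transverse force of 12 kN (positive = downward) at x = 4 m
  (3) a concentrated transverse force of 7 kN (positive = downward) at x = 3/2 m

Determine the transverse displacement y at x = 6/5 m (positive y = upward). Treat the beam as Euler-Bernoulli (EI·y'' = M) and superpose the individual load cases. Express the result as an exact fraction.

y(6/5) = -281687/10000000000 m

Load 1 — applied couple M₀=8 kN·m at a=12/5 m (b=L-a=18/5):
  y_1 = (R_Ax³/6 - M_Ax²/2)/EI  [x≤a] with R_A=48/25, M_A=24/25 = ((48/25)·(6/5)³/6 - (24/25)·(6/5)²/2)/200000 = -27/39062500 m
Load 2 — point force P=12 kN at a=4 m (b=L-a=2):
  y_2 = -Pb²x²(3aL-(3a+b)x)/(6L³EI)  [x≤a] = -12·2²·(6/5)²·(3·4·6-(3·4+2)·(6/5))/(6·6³·200000) = -23/1562500 m
Load 3 — point force P=7 kN at a=3/2 m (b=L-a=9/2):
  y_3 = -Pb²x²(3aL-(3a+b)x)/(6L³EI)  [x≤a] = -7·(9/2)²·(6/5)²·(3·(3/2)·6-(3·(3/2)+(9/2))·(6/5))/(6·6³·200000) = -5103/400000000 m
Superposition: y = Σ y_i = -281687/10000000000 m ≈ -0.000028 m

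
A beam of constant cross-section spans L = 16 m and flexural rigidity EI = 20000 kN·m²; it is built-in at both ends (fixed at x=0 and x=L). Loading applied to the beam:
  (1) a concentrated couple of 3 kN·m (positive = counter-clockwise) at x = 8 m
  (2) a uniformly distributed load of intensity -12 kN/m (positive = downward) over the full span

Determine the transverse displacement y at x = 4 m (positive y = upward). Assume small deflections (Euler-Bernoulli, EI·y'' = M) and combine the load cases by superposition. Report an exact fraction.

y(4) = 1149/20000 m

Load 1 — applied couple M₀=3 kN·m at a=8 m (b=L-a=8):
  y_1 = (R_Ax³/6 - M_Ax²/2)/EI  [x≤a] with R_A=9/32, M_A=3/4 = ((9/32)·4³/6 - (3/4)·4²/2)/20000 = -3/20000 m
Load 2 — uniform load w=-12 kN/m over full span:
  y_2 = -wx²(L-x)²/(24EI) = -(-12)·4²·(16-4)²/(24·20000) = 36/625 m
Superposition: y = Σ y_i = 1149/20000 m ≈ 0.057450 m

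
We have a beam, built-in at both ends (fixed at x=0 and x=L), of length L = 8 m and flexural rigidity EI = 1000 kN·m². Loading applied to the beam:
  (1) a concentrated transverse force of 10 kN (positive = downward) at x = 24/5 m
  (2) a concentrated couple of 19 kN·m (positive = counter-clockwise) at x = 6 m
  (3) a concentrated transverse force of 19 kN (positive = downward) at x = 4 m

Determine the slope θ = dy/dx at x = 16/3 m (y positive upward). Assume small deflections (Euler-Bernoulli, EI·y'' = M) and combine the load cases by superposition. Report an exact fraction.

Load 1 — point force P=10 kN at a=24/5 m (b=L-a=16/5):
  θ_1 = Pa²(L-x)(2bL-(3b+a)(L-x))/(2L³EI)  [x>a] = 10·(24/5)²·(8-(16/3))·(2·(16/5)·8-(3·(16/5)+(24/5))·(8-(16/3)))/(2·8³·1000) = 24/3125 rad
Load 2 — applied couple M₀=19 kN·m at a=6 m (b=L-a=2):
  θ_2 = (R_Ax²/2 - M_Ax)/EI  [x≤a] with R_A=171/64, M_A=95/16 = ((171/64)·(16/3)²/2 - (95/16)·(16/3))/1000 = 19/3000 rad
Load 3 — point force P=19 kN at a=4 m (b=L-a=4):
  θ_3 = Pa²(L-x)(2bL-(3b+a)(L-x))/(2L³EI)  [x>a] = 19·4²·(8-(16/3))·(2·4·8-(3·4+4)·(8-(16/3)))/(2·8³·1000) = 19/1125 rad
Superposition: θ = Σ θ_i = 6953/225000 rad ≈ 0.030902 rad

θ(16/3) = 6953/225000 rad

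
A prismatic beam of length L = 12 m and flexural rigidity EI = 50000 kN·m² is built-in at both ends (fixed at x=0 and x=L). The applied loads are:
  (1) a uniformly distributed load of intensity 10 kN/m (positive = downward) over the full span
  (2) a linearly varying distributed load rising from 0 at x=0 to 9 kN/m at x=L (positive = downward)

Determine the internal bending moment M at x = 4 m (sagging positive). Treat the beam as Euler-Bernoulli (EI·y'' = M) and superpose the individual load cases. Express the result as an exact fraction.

M(4) = 268/5 kN·m

Load 1 — uniform load w=10 kN/m over full span:
  M_1 = wLx/2 - wL²/12 - wx²/2 = 10·12·4/2 - 10·12²/12 - 10·4²/2 = 40 kN·m
Load 2 — triangular load w₀=9 kN/m (0→w₀ over full span):
  M_2 = 3w₀Lx/20 - w₀L²/30 - w₀x³/(6L) = 3·9·12·4/20 - 9·12²/30 - 9·4³/(6·12) = 68/5 kN·m
Superposition: M = Σ M_i = 268/5 kN·m ≈ 53.600000 kN·m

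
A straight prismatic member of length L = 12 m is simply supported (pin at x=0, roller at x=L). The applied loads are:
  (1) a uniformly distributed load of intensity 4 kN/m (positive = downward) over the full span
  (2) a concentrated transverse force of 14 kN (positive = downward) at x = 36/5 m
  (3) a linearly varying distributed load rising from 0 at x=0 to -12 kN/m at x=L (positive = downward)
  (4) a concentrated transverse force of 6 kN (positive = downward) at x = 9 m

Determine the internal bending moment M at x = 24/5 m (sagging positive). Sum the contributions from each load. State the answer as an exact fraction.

Load 1 — uniform load w=4 kN/m over full span:
  M_1 = wx(L-x)/2 = 4·(24/5)·(12-(24/5))/2 = 1728/25 kN·m
Load 2 — point force P=14 kN at a=36/5 m (b=L-a=24/5):
  M_2 = Pbx/L  [x≤a] = 14·(24/5)·(24/5)/12 = 672/25 kN·m
Load 3 — triangular load w₀=-12 kN/m (0→w₀ over full span):
  M_3 = w₀Lx/6 - w₀x³/(6L) = (-12)·12·(24/5)/6 - (-12)·(24/5)³/(6·12) = -12096/125 kN·m
Load 4 — point force P=6 kN at a=9 m (b=L-a=3):
  M_4 = Pbx/L  [x≤a] = 6·3·(24/5)/12 = 36/5 kN·m
Superposition: M = Σ M_i = 804/125 kN·m ≈ 6.432000 kN·m

M(24/5) = 804/125 kN·m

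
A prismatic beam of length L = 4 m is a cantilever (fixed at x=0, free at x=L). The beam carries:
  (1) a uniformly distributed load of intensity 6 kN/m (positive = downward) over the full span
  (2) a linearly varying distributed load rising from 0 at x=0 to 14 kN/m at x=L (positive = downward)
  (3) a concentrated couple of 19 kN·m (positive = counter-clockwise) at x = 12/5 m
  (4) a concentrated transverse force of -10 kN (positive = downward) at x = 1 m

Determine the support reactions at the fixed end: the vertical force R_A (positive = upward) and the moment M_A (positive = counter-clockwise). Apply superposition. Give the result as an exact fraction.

Load 1 — uniform load w=6 kN/m over full span:
  R_A = wL = 6·4 = 24 kN
  M_A = wL²/2 = 6·4²/2 = 48 kN·m
Load 2 — triangular load w₀=14 kN/m (0→w₀ over full span):
  R_A = w₀L/2 = 14·4/2 = 28 kN
  M_A = w₀L²/3 = 14·4²/3 = 224/3 kN·m
Load 3 — applied couple M₀=19 kN·m at a=12/5 m (b=L-a=8/5):
  R_A = 0 kN
  M_A = -M₀ = -19 kN·m
Load 4 — point force P=-10 kN at a=1 m (b=L-a=3):
  R_A = P = (-10) = -10 kN
  M_A = Pa = (-10)·1 = -10 kN·m
Superposition: R_A = 42 kN, M_A = 281/3 kN·m

R_A = 42 kN, M_A = 281/3 kN·m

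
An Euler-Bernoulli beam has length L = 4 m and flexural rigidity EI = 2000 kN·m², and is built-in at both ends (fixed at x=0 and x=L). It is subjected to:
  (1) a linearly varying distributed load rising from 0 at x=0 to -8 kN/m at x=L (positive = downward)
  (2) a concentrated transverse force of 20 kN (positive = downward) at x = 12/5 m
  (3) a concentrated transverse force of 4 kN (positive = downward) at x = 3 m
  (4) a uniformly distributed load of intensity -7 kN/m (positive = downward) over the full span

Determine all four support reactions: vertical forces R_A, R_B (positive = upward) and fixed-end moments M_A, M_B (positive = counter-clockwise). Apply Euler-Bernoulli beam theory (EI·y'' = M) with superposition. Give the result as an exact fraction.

R_A = -2227/200 kN, M_A = -517/100 kN·m, R_B = -1773/200 kN, M_B = 589/300 kN·m

Load 1 — triangular load w₀=-8 kN/m (0→w₀ over full span):
  R_A = 3w₀L/20 = 3·(-8)·4/20 = -24/5 kN
  M_A = w₀L²/30 = (-8)·4²/30 = -64/15 kN·m
  R_B = 7w₀L/20 = 7·(-8)·4/20 = -56/5 kN
  M_B = -w₀L²/20 = -(-8)·4²/20 = 32/5 kN·m
Load 2 — point force P=20 kN at a=12/5 m (b=L-a=8/5):
  R_A = Pb²(3a+b)/L³ = 20·(8/5)²·(3·(12/5)+(8/5))/4³ = 176/25 kN
  M_A = Pab²/L² = 20·(12/5)·(8/5)²/4² = 192/25 kN·m
  R_B = Pa²(a+3b)/L³ = 20·(12/5)²·((12/5)+3·(8/5))/4³ = 324/25 kN
  M_B = -Pa²b/L² = -20·(12/5)²·(8/5)/4² = -288/25 kN·m
Load 3 — point force P=4 kN at a=3 m (b=L-a=1):
  R_A = Pb²(3a+b)/L³ = 4·1²·(3·3+1)/4³ = 5/8 kN
  M_A = Pab²/L² = 4·3·1²/4² = 3/4 kN·m
  R_B = Pa²(a+3b)/L³ = 4·3²·(3+3·1)/4³ = 27/8 kN
  M_B = -Pa²b/L² = -4·3²·1/4² = -9/4 kN·m
Load 4 — uniform load w=-7 kN/m over full span:
  R_A = wL/2 = (-7)·4/2 = -14 kN
  M_A = wL²/12 = (-7)·4²/12 = -28/3 kN·m
  R_B = wL/2 = (-7)·4/2 = -14 kN
  M_B = -wL²/12 = -(-7)·4²/12 = 28/3 kN·m
Superposition: R_A = -2227/200 kN, M_A = -517/100 kN·m, R_B = -1773/200 kN, M_B = 589/300 kN·m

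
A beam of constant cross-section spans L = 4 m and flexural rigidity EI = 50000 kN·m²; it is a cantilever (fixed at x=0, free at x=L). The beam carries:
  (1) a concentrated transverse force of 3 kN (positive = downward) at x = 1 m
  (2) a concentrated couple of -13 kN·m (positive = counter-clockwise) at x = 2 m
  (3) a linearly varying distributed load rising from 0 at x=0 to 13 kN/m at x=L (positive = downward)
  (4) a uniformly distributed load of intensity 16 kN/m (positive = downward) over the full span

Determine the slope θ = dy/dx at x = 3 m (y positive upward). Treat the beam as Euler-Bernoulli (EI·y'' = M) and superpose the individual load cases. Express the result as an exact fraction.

θ(3) = -9519/1600000 rad

Load 1 — point force P=3 kN at a=1 m (b=L-a=3):
  θ_1 = -Pa²/(2EI)  [x>a] = -3·1²/(2·50000) = -3/100000 rad
Load 2 — applied couple M₀=-13 kN·m at a=2 m (b=L-a=2):
  θ_2 = M₀a/EI  [x>a] = (-13)·2/50000 = -13/25000 rad
Load 3 — triangular load w₀=13 kN/m (0→w₀ over full span):
  θ_3 = (w₀Lx²/4-w₀L²x/3-w₀x⁴/(24L))/EI = (13·4·3²/4-13·4²·3/3-13·3⁴/(24·4))/50000 = -3263/1600000 rad
Load 4 — uniform load w=16 kN/m over full span:
  θ_4 = -wx(x²-3Lx+3L²)/(6EI) = -16·3·(3²-3·4·3+3·4²)/(6·50000) = -21/6250 rad
Superposition: θ = Σ θ_i = -9519/1600000 rad ≈ -0.005949 rad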